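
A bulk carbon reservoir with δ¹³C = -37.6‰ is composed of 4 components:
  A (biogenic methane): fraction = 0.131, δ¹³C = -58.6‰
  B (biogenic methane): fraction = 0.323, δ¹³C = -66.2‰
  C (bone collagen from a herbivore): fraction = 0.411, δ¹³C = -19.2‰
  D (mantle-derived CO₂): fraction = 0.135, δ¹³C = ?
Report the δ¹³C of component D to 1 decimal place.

Isotope mass balance: δ_bulk = Σ fᵢ·δᵢ.
-37.6 = 0.131×(-58.6) + 0.323×(-66.2) + 0.411×(-19.2) + 0.135×δ_D
0.135·δ_D = -37.6 − (-36.950) = -0.650
δ_D = -0.650 / 0.135 = -4.81‰

-4.8‰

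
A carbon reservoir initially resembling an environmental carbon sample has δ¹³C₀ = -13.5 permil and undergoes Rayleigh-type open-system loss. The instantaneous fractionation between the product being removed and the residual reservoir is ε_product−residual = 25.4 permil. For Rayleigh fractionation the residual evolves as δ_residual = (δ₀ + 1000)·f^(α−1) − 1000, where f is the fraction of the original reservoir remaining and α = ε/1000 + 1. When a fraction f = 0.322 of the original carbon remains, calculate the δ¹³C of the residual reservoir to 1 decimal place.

-41.5 permil

Rayleigh residual: δ_res = (δ₀ + 1000)·f^(α−1) − 1000
α = ε/1000 + 1 = 1.02540, so α − 1 = 0.02540
f^(α−1) = 0.322^(0.02540) = 0.971627
δ_res = (-13.5 + 1000) × 0.971627 − 1000 = 958.510 − 1000 = -41.49 permil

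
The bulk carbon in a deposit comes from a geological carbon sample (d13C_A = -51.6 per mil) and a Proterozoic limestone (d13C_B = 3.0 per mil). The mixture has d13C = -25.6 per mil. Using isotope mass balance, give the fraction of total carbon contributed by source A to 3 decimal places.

δ_mix = f_A·δ_A + (1 − f_A)·δ_B  ⇒  f_A = (δ_mix − δ_B)/(δ_A − δ_B)
f_A = (-25.6 − (3.0)) / (-51.6 − (3.0))
f_A = -28.6 / -54.6 = 0.5238

0.524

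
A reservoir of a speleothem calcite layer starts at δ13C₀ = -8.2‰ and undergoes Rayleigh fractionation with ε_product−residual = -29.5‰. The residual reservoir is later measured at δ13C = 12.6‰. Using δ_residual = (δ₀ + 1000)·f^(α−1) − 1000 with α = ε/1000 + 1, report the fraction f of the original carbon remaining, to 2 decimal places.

0.49

α − 1 = ε/1000 = -0.0295
(δ_res + 1000)/(δ₀ + 1000) = (12.6 + 1000)/(-8.2 + 1000) = 1012.6/991.8 = 1.020972
f = 1.020972^(1/-0.0295) = exp(ln(1.020972)/-0.0295) = exp(0.02076/-0.0295)
f = exp(-0.7036) = 0.4948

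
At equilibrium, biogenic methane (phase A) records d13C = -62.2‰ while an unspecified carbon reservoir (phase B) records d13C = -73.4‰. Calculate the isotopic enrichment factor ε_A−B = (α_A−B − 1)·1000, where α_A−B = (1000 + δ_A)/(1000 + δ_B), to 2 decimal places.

α_A−B = (1000 + -62.2) / (1000 + -73.4) = 937.8 / 926.6 = 1.012087
ε_A−B = (1.012087 − 1) × 1000 = 12.087‰
(The approximation ε ≈ δ_A − δ_B would give 11.2‰.)

12.09‰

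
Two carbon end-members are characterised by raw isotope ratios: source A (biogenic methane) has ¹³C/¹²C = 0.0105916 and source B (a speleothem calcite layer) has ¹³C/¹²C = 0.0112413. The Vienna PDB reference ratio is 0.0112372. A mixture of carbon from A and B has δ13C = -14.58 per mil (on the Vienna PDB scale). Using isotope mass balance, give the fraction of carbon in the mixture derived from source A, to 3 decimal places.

0.258

δ_A = (0.0105916/0.0112372 − 1)×1000 = (0.942548 − 1)×1000 = -57.452 per mil
δ_B = (0.0112413/0.0112372 − 1)×1000 = (1.000365 − 1)×1000 = 0.365 per mil
f_A = (δ_mix − δ_B)/(δ_A − δ_B) = (-14.58 − (0.365))/(-57.452 − (0.365))
f_A = -14.945 / -57.817 = 0.2585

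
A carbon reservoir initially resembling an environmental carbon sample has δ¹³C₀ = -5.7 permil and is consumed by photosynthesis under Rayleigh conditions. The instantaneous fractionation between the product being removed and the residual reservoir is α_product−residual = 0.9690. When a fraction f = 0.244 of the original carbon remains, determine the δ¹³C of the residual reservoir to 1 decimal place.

38.7 permil

Rayleigh residual: δ_res = (δ₀ + 1000)·f^(α−1) − 1000
α − 1 = -0.03100
f^(α−1) = 0.244^(-0.03100) = 1.044698
δ_res = (-5.7 + 1000) × 1.044698 − 1000 = 1038.744 − 1000 = 38.74 permil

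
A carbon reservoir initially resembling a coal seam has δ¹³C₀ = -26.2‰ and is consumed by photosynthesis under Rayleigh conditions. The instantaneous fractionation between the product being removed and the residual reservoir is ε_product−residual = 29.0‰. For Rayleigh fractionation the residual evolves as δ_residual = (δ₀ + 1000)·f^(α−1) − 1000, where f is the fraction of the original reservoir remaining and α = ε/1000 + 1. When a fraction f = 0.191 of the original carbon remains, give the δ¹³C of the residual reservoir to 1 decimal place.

Rayleigh residual: δ_res = (δ₀ + 1000)·f^(α−1) − 1000
α = ε/1000 + 1 = 1.02900, so α − 1 = 0.02900
f^(α−1) = 0.191^(0.02900) = 0.953125
δ_res = (-26.2 + 1000) × 0.953125 − 1000 = 928.153 − 1000 = -71.85‰

-71.8‰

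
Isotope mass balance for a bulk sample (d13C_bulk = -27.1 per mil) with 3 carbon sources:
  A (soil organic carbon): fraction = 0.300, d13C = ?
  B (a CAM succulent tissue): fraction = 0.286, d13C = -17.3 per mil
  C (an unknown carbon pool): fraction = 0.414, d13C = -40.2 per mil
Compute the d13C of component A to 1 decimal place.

Isotope mass balance: δ_bulk = Σ fᵢ·δᵢ.
-27.1 = 0.300×δ_A + 0.286×(-17.3) + 0.414×(-40.2)
0.300·δ_A = -27.1 − (-21.591) = -5.509
δ_A = -5.509 / 0.300 = -18.36 per mil

-18.4 per mil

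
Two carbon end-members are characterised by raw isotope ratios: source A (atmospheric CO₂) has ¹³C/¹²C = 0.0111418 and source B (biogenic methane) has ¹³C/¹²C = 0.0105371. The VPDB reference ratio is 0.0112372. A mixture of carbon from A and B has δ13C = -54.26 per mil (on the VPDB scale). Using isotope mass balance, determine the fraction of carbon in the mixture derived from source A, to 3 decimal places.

δ_A = (0.0111418/0.0112372 − 1)×1000 = (0.991510 − 1)×1000 = -8.490 per mil
δ_B = (0.0105371/0.0112372 − 1)×1000 = (0.937698 − 1)×1000 = -62.302 per mil
f_A = (δ_mix − δ_B)/(δ_A − δ_B) = (-54.26 − (-62.302))/(-8.490 − (-62.302))
f_A = 8.042 / 53.812 = 0.1494

0.149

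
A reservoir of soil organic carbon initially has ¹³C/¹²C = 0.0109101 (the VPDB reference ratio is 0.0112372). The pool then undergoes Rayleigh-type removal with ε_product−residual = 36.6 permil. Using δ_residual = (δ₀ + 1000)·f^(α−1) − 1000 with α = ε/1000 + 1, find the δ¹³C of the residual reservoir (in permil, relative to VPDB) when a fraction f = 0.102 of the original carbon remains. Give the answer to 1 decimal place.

-106.9 permil

δ₀ = (0.0109101/0.0112372 − 1)×1000 = (0.970891 − 1)×1000 = -29.109 permil
α − 1 = ε/1000 = 0.0366
f^(α−1) = 0.102^(0.0366) = 0.919845
δ_res = (-29.109 + 1000) × 0.919845 − 1000 = 893.070 − 1000 = -106.93 permil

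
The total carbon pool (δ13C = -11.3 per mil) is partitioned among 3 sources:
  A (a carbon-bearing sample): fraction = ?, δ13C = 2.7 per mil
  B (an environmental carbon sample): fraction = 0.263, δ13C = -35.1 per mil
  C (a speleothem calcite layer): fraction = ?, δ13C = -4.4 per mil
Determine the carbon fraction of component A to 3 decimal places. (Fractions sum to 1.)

Let f_A and f_C be the unknown fractions; fractions sum to 1 so f_A + f_C = 0.737.
Mass balance: Σ fᵢ·δᵢ = δ_bulk ⇒ f_A·(2.7) + f_C·(-4.4) = -11.3 − (-9.231) = -2.069
Substitute f_C = 0.737 − f_A:
f_A·(2.7 − -4.4) = -2.069 − 0.737×(-4.4) = 1.174
f_A = 1.174 / 7.1 = 0.1654

0.165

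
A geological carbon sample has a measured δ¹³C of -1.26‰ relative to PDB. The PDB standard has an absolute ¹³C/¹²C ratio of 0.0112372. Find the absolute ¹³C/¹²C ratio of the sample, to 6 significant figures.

R_sample = R_standard × (δ¹³C/1000 + 1)
R_sample = 0.0112372 × (-1.26/1000 + 1) = 0.0112372 × 0.998740
R_sample = 0.0112230

0.0112230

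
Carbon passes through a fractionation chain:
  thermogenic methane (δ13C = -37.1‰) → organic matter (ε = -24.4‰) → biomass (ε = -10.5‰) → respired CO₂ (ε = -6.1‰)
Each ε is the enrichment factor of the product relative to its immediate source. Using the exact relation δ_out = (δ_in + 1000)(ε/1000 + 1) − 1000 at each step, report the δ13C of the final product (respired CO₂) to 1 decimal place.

step 1: δ = (-37.10 + 1000)·(-24.4/1000 + 1) − 1000 = -60.59‰
step 2: δ = (-60.59 + 1000)·(-10.5/1000 + 1) − 1000 = -70.46‰
step 3: δ = (-70.46 + 1000)·(-6.1/1000 + 1) − 1000 = -76.13‰

-76.1‰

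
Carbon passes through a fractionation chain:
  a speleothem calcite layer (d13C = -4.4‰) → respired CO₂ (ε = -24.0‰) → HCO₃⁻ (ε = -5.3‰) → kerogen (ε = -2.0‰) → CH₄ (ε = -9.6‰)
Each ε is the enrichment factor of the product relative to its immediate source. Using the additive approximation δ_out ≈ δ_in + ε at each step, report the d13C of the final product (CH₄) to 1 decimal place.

step 1: δ ≈ -4.4 + (-24.0) = -28.4‰
step 2: δ ≈ -28.4 + (-5.3) = -33.7‰
step 3: δ ≈ -33.7 + (-2.0) = -35.7‰
step 4: δ ≈ -35.7 + (-9.6) = -45.3‰

-45.3‰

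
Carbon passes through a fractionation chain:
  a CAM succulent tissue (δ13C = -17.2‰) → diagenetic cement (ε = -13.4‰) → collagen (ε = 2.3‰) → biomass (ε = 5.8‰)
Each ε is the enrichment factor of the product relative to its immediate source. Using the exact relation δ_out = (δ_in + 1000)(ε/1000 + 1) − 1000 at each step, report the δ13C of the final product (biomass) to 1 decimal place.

-22.5‰

step 1: δ = (-17.20 + 1000)·(-13.4/1000 + 1) − 1000 = -30.37‰
step 2: δ = (-30.37 + 1000)·(2.3/1000 + 1) − 1000 = -28.14‰
step 3: δ = (-28.14 + 1000)·(5.8/1000 + 1) − 1000 = -22.50‰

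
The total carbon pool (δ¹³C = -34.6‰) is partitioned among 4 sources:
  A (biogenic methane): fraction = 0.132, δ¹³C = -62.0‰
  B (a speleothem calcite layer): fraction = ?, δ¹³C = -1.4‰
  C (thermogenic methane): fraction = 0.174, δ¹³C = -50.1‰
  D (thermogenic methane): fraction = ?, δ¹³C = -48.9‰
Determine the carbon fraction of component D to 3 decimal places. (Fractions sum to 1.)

Let f_D and f_B be the unknown fractions; fractions sum to 1 so f_D + f_B = 0.694.
Mass balance: Σ fᵢ·δᵢ = δ_bulk ⇒ f_D·(-48.9) + f_B·(-1.4) = -34.6 − (-16.901) = -17.699
Substitute f_B = 0.694 − f_D:
f_D·(-48.9 − -1.4) = -17.699 − 0.694×(-1.4) = -16.727
f_D = -16.727 / -47.5 = 0.3521

0.352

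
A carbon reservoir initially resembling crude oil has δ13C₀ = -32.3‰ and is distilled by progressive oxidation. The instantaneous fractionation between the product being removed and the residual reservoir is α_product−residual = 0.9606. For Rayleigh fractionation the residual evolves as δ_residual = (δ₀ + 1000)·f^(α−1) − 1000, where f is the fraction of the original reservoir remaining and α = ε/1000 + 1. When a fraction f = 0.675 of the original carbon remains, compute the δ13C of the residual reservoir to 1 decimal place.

Rayleigh residual: δ_res = (δ₀ + 1000)·f^(α−1) − 1000
α − 1 = -0.03940
f^(α−1) = 0.675^(-0.03940) = 1.015606
δ_res = (-32.3 + 1000) × 1.015606 − 1000 = 982.802 − 1000 = -17.20‰

-17.2‰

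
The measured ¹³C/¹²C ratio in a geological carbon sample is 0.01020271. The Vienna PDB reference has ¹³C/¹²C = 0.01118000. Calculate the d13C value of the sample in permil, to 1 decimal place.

d13C = (R_sample / R_standard − 1) × 1000
R_sample / R_standard = 0.01020271 / 0.01118000 = 0.912586
d13C = (0.912586 − 1) × 1000 = -87.41 permil

-87.4 permil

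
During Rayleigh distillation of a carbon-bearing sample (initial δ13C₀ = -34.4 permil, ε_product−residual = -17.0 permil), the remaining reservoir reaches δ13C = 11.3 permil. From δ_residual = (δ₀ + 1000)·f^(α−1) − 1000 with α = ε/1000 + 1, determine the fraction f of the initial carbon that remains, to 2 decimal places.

0.07

α − 1 = ε/1000 = -0.0170
(δ_res + 1000)/(δ₀ + 1000) = (11.3 + 1000)/(-34.4 + 1000) = 1011.3/965.6 = 1.047328
f = 1.047328^(1/-0.0170) = exp(ln(1.047328)/-0.0170) = exp(0.04624/-0.0170)
f = exp(-2.7201) = 0.0659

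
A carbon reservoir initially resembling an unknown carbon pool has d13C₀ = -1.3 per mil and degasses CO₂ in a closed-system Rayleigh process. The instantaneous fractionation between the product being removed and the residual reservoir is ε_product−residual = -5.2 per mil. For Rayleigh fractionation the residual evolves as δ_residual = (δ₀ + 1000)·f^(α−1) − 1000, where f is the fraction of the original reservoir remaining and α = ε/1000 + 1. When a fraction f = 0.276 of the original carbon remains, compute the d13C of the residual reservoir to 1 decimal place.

Rayleigh residual: δ_res = (δ₀ + 1000)·f^(α−1) − 1000
α = ε/1000 + 1 = 0.99480, so α − 1 = -0.00520
f^(α−1) = 0.276^(-0.00520) = 1.006717
δ_res = (-1.3 + 1000) × 1.006717 − 1000 = 1005.408 − 1000 = 5.41 per mil

5.4 per mil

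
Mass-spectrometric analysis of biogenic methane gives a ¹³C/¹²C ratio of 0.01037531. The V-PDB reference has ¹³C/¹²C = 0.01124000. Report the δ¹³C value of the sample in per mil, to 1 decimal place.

-76.9 per mil

δ¹³C = (R_sample / R_standard − 1) × 1000
R_sample / R_standard = 0.01037531 / 0.01124000 = 0.923070
δ¹³C = (0.923070 − 1) × 1000 = -76.93 per mil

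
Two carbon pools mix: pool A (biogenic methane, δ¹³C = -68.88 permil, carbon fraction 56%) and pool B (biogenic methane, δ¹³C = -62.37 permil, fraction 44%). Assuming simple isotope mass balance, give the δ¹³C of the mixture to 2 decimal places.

-66.02 permil

δ_mix = f_A·δ_A + f_B·δ_B
δ_mix = 0.56 × (-68.88) + 0.44 × (-62.37)
δ_mix = -38.573 + -27.443 = -66.016 permil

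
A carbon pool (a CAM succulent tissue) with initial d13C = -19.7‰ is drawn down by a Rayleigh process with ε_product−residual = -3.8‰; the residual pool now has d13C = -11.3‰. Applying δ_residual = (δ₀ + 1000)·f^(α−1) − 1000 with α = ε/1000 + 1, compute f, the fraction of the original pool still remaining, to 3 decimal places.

α − 1 = ε/1000 = -0.0038
(δ_res + 1000)/(δ₀ + 1000) = (-11.3 + 1000)/(-19.7 + 1000) = 988.7/980.3 = 1.008569
f = 1.008569^(1/-0.0038) = exp(ln(1.008569)/-0.0038) = exp(0.00853/-0.0038)
f = exp(-2.2453) = 0.1059

0.106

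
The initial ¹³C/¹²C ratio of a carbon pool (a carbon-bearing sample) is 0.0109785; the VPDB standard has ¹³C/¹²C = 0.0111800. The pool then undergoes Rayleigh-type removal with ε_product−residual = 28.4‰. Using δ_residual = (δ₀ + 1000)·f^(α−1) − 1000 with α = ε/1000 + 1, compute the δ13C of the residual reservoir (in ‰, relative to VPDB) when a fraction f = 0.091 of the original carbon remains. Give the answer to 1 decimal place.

-82.6‰

δ₀ = (0.0109785/0.0111800 − 1)×1000 = (0.981977 − 1)×1000 = -18.023‰
α − 1 = ε/1000 = 0.0284
f^(α−1) = 0.091^(0.0284) = 0.934193
δ_res = (-18.023 + 1000) × 0.934193 − 1000 = 917.356 − 1000 = -82.64‰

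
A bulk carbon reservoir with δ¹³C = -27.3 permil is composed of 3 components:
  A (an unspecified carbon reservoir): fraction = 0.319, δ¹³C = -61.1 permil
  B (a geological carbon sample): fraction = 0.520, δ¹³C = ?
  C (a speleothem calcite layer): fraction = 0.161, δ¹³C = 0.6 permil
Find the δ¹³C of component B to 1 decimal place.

-15.2 permil

Isotope mass balance: δ_bulk = Σ fᵢ·δᵢ.
-27.3 = 0.319×(-61.1) + 0.520×δ_B + 0.161×(0.6)
0.520·δ_B = -27.3 − (-19.394) = -7.906
δ_B = -7.906 / 0.520 = -15.20 permil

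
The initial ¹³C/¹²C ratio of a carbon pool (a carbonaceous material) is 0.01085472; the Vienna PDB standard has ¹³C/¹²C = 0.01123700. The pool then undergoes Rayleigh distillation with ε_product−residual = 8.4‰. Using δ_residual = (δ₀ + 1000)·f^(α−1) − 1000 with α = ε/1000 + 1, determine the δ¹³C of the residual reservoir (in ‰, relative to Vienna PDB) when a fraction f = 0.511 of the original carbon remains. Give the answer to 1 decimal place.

-39.5‰

δ₀ = (0.01085472/0.01123700 − 1)×1000 = (0.965980 − 1)×1000 = -34.020‰
α − 1 = ε/1000 = 0.0084
f^(α−1) = 0.511^(0.0084) = 0.994376
δ_res = (-34.020 + 1000) × 0.994376 − 1000 = 960.548 − 1000 = -39.45‰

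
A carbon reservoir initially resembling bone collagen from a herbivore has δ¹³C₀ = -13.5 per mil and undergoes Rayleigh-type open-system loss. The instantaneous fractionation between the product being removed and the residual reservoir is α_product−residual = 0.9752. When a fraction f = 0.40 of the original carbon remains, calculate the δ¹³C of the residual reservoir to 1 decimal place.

9.2 per mil

Rayleigh residual: δ_res = (δ₀ + 1000)·f^(α−1) − 1000
α − 1 = -0.02480
f^(α−1) = 0.40^(-0.02480) = 1.022984
δ_res = (-13.5 + 1000) × 1.022984 − 1000 = 1009.174 − 1000 = 9.17 per mil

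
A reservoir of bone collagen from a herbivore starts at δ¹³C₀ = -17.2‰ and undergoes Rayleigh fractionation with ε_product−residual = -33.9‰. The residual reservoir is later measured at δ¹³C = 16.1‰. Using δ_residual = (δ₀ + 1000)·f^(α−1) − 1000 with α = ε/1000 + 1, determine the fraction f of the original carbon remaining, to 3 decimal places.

α − 1 = ε/1000 = -0.0339
(δ_res + 1000)/(δ₀ + 1000) = (16.1 + 1000)/(-17.2 + 1000) = 1016.1/982.8 = 1.033883
f = 1.033883^(1/-0.0339) = exp(ln(1.033883)/-0.0339) = exp(0.03332/-0.0339)
f = exp(-0.9829) = 0.3742

0.374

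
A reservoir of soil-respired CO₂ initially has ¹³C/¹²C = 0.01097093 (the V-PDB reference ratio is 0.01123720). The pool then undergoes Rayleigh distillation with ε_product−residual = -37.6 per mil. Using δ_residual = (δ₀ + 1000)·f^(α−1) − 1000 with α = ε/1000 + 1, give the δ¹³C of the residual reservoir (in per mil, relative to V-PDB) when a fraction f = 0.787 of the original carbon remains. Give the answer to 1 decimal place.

δ₀ = (0.01097093/0.01123720 − 1)×1000 = (0.976305 − 1)×1000 = -23.695 per mil
α − 1 = ε/1000 = -0.0376
f^(α−1) = 0.787^(-0.0376) = 1.009047
δ_res = (-23.695 + 1000) × 1.009047 − 1000 = 985.137 − 1000 = -14.86 per mil

-14.9 per mil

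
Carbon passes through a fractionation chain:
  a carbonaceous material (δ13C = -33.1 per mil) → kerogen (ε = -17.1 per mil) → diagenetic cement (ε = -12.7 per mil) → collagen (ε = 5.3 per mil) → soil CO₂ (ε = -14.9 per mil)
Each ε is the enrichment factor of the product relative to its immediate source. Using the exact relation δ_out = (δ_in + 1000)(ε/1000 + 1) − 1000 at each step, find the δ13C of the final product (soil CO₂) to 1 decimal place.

-70.8 per mil

step 1: δ = (-33.10 + 1000)·(-17.1/1000 + 1) − 1000 = -49.63 per mil
step 2: δ = (-49.63 + 1000)·(-12.7/1000 + 1) − 1000 = -61.70 per mil
step 3: δ = (-61.70 + 1000)·(5.3/1000 + 1) − 1000 = -56.73 per mil
step 4: δ = (-56.73 + 1000)·(-14.9/1000 + 1) − 1000 = -70.79 per mil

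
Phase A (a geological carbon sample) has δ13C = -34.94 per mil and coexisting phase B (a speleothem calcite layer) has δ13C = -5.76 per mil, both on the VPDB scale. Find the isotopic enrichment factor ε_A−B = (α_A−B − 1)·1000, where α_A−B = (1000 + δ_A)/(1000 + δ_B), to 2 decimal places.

-29.35 per mil

α_A−B = (1000 + -34.94) / (1000 + -5.76) = 965.06 / 994.24 = 0.970651
ε_A−B = (0.970651 − 1) × 1000 = -29.349 per mil
(The approximation ε ≈ δ_A − δ_B would give -29.18 per mil.)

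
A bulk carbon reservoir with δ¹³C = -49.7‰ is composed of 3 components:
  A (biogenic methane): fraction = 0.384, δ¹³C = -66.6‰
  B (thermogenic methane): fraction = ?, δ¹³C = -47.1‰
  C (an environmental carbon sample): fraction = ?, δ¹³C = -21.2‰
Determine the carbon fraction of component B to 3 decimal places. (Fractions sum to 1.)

0.427

Let f_B and f_C be the unknown fractions; fractions sum to 1 so f_B + f_C = 0.616.
Mass balance: Σ fᵢ·δᵢ = δ_bulk ⇒ f_B·(-47.1) + f_C·(-21.2) = -49.7 − (-25.574) = -24.126
Substitute f_C = 0.616 − f_B:
f_B·(-47.1 − -21.2) = -24.126 − 0.616×(-21.2) = -11.066
f_B = -11.066 / -25.9 = 0.4273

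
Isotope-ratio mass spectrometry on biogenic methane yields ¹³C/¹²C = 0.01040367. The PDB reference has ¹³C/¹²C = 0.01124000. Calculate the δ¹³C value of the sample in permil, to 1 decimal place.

-74.4 permil

δ¹³C = (R_sample / R_standard − 1) × 1000
R_sample / R_standard = 0.01040367 / 0.01124000 = 0.925593
δ¹³C = (0.925593 − 1) × 1000 = -74.41 permil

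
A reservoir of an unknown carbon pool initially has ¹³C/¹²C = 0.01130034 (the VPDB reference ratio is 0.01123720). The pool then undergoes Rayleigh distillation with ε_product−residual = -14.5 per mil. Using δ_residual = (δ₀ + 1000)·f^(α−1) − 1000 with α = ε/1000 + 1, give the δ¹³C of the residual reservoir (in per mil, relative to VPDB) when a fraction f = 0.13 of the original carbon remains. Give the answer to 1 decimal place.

δ₀ = (0.01130034/0.01123720 − 1)×1000 = (1.005619 − 1)×1000 = 5.619 per mil
α − 1 = ε/1000 = -0.0145
f^(α−1) = 0.13^(-0.0145) = 1.030025
δ_res = (5.619 + 1000) × 1.030025 − 1000 = 1035.813 − 1000 = 35.81 per mil

35.8 per mil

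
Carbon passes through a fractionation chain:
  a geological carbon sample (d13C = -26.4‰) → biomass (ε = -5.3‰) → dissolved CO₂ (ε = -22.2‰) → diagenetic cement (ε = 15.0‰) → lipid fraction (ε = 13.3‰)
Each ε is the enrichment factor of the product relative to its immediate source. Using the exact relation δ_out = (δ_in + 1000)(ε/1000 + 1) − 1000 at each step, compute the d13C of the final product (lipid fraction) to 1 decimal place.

-26.1‰

step 1: δ = (-26.40 + 1000)·(-5.3/1000 + 1) − 1000 = -31.56‰
step 2: δ = (-31.56 + 1000)·(-22.2/1000 + 1) − 1000 = -53.06‰
step 3: δ = (-53.06 + 1000)·(15.0/1000 + 1) − 1000 = -38.86‰
step 4: δ = (-38.86 + 1000)·(13.3/1000 + 1) − 1000 = -26.07‰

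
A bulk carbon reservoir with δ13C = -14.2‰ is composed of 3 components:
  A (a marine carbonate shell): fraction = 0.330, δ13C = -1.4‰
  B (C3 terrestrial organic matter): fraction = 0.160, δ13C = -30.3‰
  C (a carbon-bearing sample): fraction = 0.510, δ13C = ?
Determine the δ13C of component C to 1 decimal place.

-17.4‰

Isotope mass balance: δ_bulk = Σ fᵢ·δᵢ.
-14.2 = 0.330×(-1.4) + 0.160×(-30.3) + 0.510×δ_C
0.510·δ_C = -14.2 − (-5.310) = -8.890
δ_C = -8.890 / 0.510 = -17.43‰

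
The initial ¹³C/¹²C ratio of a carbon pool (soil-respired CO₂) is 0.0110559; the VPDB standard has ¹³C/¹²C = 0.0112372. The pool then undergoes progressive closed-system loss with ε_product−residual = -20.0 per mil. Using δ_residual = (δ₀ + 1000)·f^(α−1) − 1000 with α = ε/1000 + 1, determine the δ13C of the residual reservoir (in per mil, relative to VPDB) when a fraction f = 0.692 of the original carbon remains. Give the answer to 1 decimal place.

-8.9 per mil

δ₀ = (0.0110559/0.0112372 − 1)×1000 = (0.983866 − 1)×1000 = -16.134 per mil
α − 1 = ε/1000 = -0.0200
f^(α−1) = 0.692^(-0.0200) = 1.007391
δ_res = (-16.134 + 1000) × 1.007391 − 1000 = 991.137 − 1000 = -8.86 per mil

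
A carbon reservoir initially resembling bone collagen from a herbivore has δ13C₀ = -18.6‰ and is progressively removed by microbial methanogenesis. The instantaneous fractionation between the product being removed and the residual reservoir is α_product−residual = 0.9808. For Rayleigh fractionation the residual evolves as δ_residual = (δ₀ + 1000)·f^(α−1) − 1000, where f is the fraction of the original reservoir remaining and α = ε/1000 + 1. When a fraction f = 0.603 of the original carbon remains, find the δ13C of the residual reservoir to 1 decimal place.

-9.0‰

Rayleigh residual: δ_res = (δ₀ + 1000)·f^(α−1) − 1000
α − 1 = -0.01920
f^(α−1) = 0.603^(-0.01920) = 1.009759
δ_res = (-18.6 + 1000) × 1.009759 − 1000 = 990.978 − 1000 = -9.02‰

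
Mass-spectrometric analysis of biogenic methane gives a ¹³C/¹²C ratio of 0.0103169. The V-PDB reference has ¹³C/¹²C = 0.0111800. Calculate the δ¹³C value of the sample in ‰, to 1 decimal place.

-77.2‰

δ¹³C = (R_sample / R_standard − 1) × 1000
R_sample / R_standard = 0.0103169 / 0.0111800 = 0.922800
δ¹³C = (0.922800 − 1) × 1000 = -77.20‰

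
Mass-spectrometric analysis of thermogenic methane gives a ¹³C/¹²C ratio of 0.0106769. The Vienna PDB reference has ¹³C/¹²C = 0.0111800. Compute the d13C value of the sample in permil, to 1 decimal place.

-45.0 permil

d13C = (R_sample / R_standard − 1) × 1000
R_sample / R_standard = 0.0106769 / 0.0111800 = 0.955000
d13C = (0.955000 − 1) × 1000 = -45.00 permil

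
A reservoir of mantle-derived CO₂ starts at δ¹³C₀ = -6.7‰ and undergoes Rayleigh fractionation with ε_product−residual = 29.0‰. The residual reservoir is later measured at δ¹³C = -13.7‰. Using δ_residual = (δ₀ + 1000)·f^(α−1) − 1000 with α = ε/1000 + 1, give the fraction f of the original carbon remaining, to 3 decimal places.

α − 1 = ε/1000 = 0.0290
(δ_res + 1000)/(δ₀ + 1000) = (-13.7 + 1000)/(-6.7 + 1000) = 986.3/993.3 = 0.992953
f = 0.992953^(1/0.0290) = exp(ln(0.992953)/0.0290) = exp(-0.00707/0.0290)
f = exp(-0.2439) = 0.7836

0.784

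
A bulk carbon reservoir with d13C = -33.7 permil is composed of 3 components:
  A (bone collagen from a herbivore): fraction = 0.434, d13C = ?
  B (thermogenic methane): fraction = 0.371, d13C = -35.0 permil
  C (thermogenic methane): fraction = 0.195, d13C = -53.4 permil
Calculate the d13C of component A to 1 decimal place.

Isotope mass balance: δ_bulk = Σ fᵢ·δᵢ.
-33.7 = 0.434×δ_A + 0.371×(-35.0) + 0.195×(-53.4)
0.434·δ_A = -33.7 − (-23.398) = -10.302
δ_A = -10.302 / 0.434 = -23.74 permil

-23.7 permil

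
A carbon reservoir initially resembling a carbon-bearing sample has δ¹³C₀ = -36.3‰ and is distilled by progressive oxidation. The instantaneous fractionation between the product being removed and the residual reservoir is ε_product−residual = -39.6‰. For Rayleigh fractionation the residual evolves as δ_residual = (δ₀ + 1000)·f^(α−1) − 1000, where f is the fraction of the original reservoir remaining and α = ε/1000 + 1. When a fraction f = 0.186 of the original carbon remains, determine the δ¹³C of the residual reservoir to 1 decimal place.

Rayleigh residual: δ_res = (δ₀ + 1000)·f^(α−1) − 1000
α = ε/1000 + 1 = 0.96040, so α − 1 = -0.03960
f^(α−1) = 0.186^(-0.03960) = 1.068876
δ_res = (-36.3 + 1000) × 1.068876 − 1000 = 1030.076 − 1000 = 30.08‰

30.1‰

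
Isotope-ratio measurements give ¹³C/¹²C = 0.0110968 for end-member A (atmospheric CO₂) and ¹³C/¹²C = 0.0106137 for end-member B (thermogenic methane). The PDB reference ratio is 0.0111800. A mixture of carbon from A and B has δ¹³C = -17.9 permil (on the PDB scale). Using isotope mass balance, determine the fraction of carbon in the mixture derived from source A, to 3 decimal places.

δ_A = (0.0110968/0.0111800 − 1)×1000 = (0.992558 − 1)×1000 = -7.442 permil
δ_B = (0.0106137/0.0111800 − 1)×1000 = (0.949347 − 1)×1000 = -50.653 permil
f_A = (δ_mix − δ_B)/(δ_A − δ_B) = (-17.9 − (-50.653))/(-7.442 − (-50.653))
f_A = 32.753 / 43.211 = 0.7580

0.758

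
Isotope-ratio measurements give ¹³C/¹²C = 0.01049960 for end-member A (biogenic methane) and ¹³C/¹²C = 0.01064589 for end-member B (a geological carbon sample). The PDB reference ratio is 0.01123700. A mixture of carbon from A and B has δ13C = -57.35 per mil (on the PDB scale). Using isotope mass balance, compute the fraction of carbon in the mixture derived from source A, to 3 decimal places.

δ_A = (0.01049960/0.01123700 − 1)×1000 = (0.934378 − 1)×1000 = -65.622 per mil
δ_B = (0.01064589/0.01123700 − 1)×1000 = (0.947396 − 1)×1000 = -52.604 per mil
f_A = (δ_mix − δ_B)/(δ_A − δ_B) = (-57.35 − (-52.604))/(-65.622 − (-52.604))
f_A = -4.746 / -13.019 = 0.3646

0.365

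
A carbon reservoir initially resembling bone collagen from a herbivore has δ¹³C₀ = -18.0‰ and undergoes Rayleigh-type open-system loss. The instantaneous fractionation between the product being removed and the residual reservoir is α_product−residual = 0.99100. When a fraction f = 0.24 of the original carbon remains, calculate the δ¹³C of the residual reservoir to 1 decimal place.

-5.3‰

Rayleigh residual: δ_res = (δ₀ + 1000)·f^(α−1) − 1000
α − 1 = -0.00900
f^(α−1) = 0.24^(-0.00900) = 1.012927
δ_res = (-18.0 + 1000) × 1.012927 − 1000 = 994.694 − 1000 = -5.31‰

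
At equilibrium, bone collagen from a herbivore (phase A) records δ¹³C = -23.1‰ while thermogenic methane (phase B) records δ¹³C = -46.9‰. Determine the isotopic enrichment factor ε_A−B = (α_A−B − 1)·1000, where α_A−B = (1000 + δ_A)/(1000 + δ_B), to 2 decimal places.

α_A−B = (1000 + -23.1) / (1000 + -46.9) = 976.9 / 953.1 = 1.024971
ε_A−B = (1.024971 − 1) × 1000 = 24.971‰
(The approximation ε ≈ δ_A − δ_B would give 23.8‰.)

24.97‰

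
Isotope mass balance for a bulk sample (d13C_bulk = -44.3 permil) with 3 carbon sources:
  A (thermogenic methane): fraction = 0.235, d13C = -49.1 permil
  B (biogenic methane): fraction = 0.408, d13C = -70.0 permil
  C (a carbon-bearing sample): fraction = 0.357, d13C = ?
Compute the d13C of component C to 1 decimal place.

Isotope mass balance: δ_bulk = Σ fᵢ·δᵢ.
-44.3 = 0.235×(-49.1) + 0.408×(-70.0) + 0.357×δ_C
0.357·δ_C = -44.3 − (-40.099) = -4.201
δ_C = -4.201 / 0.357 = -11.77 permil

-11.8 permil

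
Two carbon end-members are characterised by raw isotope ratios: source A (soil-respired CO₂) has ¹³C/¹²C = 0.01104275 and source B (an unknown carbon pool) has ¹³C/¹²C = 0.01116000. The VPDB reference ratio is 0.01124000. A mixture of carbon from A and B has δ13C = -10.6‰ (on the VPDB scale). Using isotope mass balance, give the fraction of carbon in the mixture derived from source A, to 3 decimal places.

0.334

δ_A = (0.01104275/0.01124000 − 1)×1000 = (0.982451 − 1)×1000 = -17.549‰
δ_B = (0.01116000/0.01124000 − 1)×1000 = (0.992883 − 1)×1000 = -7.117‰
f_A = (δ_mix − δ_B)/(δ_A − δ_B) = (-10.6 − (-7.117))/(-17.549 − (-7.117))
f_A = -3.483 / -10.431 = 0.3339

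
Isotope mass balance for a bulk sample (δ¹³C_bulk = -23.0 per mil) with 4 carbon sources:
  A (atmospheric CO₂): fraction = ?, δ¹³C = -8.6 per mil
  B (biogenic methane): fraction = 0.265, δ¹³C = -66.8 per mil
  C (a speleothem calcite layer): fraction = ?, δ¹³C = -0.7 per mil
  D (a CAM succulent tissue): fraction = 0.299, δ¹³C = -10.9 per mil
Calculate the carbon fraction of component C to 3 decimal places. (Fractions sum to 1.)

Let f_C and f_A be the unknown fractions; fractions sum to 1 so f_C + f_A = 0.436.
Mass balance: Σ fᵢ·δᵢ = δ_bulk ⇒ f_C·(-0.7) + f_A·(-8.6) = -23.0 − (-20.961) = -2.039
Substitute f_A = 0.436 − f_C:
f_C·(-0.7 − -8.6) = -2.039 − 0.436×(-8.6) = 1.711
f_C = 1.711 / 7.9 = 0.2165

0.217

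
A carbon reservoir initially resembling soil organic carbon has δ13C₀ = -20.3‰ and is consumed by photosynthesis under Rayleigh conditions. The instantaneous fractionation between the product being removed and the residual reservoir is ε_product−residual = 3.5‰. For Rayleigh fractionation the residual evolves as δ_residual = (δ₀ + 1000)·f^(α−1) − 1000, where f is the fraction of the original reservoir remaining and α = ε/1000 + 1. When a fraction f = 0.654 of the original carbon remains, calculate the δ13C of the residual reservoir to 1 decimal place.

Rayleigh residual: δ_res = (δ₀ + 1000)·f^(α−1) − 1000
α = ε/1000 + 1 = 1.00350, so α − 1 = 0.00350
f^(α−1) = 0.654^(0.00350) = 0.998515
δ_res = (-20.3 + 1000) × 0.998515 − 1000 = 978.245 − 1000 = -21.76‰

-21.8‰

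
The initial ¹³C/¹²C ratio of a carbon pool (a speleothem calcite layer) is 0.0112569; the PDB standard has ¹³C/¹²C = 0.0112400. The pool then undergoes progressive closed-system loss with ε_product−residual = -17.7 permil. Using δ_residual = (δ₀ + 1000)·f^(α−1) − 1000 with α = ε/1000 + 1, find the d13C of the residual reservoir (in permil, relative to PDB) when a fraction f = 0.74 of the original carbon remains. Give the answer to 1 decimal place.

6.9 permil

δ₀ = (0.0112569/0.0112400 − 1)×1000 = (1.001504 − 1)×1000 = 1.504 permil
α − 1 = ε/1000 = -0.0177
f^(α−1) = 0.74^(-0.0177) = 1.005344
δ_res = (1.504 + 1000) × 1.005344 − 1000 = 1006.855 − 1000 = 6.86 permil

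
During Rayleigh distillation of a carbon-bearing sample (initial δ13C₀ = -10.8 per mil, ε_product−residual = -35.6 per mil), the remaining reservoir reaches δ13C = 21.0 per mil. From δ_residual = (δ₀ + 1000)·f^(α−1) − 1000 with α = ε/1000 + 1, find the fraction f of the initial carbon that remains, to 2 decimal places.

0.41

α − 1 = ε/1000 = -0.0356
(δ_res + 1000)/(δ₀ + 1000) = (21.0 + 1000)/(-10.8 + 1000) = 1021.0/989.2 = 1.032147
f = 1.032147^(1/-0.0356) = exp(ln(1.032147)/-0.0356) = exp(0.03164/-0.0356)
f = exp(-0.8888) = 0.4111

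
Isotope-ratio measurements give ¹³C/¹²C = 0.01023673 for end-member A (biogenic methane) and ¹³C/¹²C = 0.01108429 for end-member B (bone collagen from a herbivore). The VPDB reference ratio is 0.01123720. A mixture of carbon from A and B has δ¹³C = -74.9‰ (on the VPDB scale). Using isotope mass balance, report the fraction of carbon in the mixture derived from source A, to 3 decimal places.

δ_A = (0.01023673/0.01123720 − 1)×1000 = (0.910968 − 1)×1000 = -89.032‰
δ_B = (0.01108429/0.01123720 − 1)×1000 = (0.986393 − 1)×1000 = -13.607‰
f_A = (δ_mix − δ_B)/(δ_A − δ_B) = (-74.9 − (-13.607))/(-89.032 − (-13.607))
f_A = -61.293 / -75.424 = 0.8126

0.813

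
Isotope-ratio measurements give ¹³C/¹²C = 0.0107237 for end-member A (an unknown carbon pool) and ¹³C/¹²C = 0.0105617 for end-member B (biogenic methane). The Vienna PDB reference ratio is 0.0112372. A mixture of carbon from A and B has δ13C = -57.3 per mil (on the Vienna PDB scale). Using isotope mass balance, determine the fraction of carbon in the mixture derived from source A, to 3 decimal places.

0.195

δ_A = (0.0107237/0.0112372 − 1)×1000 = (0.954304 − 1)×1000 = -45.696 per mil
δ_B = (0.0105617/0.0112372 − 1)×1000 = (0.939887 − 1)×1000 = -60.113 per mil
f_A = (δ_mix − δ_B)/(δ_A − δ_B) = (-57.3 − (-60.113))/(-45.696 − (-60.113))
f_A = 2.813 / 14.416 = 0.1951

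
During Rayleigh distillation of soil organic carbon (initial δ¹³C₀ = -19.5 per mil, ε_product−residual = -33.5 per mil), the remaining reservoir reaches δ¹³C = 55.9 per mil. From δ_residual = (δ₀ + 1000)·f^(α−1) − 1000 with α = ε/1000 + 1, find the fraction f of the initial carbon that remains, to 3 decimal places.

0.110

α − 1 = ε/1000 = -0.0335
(δ_res + 1000)/(δ₀ + 1000) = (55.9 + 1000)/(-19.5 + 1000) = 1055.9/980.5 = 1.076900
f = 1.076900^(1/-0.0335) = exp(ln(1.076900)/-0.0335) = exp(0.07409/-0.0335)
f = exp(-2.2115) = 0.1095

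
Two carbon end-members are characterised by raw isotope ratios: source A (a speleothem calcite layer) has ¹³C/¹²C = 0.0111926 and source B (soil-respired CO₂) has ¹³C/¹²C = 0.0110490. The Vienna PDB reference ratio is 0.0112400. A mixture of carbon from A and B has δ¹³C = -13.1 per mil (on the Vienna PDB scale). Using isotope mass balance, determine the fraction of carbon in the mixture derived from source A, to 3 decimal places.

0.305

δ_A = (0.0111926/0.0112400 − 1)×1000 = (0.995783 − 1)×1000 = -4.217 per mil
δ_B = (0.0110490/0.0112400 − 1)×1000 = (0.983007 − 1)×1000 = -16.993 per mil
f_A = (δ_mix − δ_B)/(δ_A − δ_B) = (-13.1 − (-16.993))/(-4.217 − (-16.993))
f_A = 3.893 / 12.776 = 0.3047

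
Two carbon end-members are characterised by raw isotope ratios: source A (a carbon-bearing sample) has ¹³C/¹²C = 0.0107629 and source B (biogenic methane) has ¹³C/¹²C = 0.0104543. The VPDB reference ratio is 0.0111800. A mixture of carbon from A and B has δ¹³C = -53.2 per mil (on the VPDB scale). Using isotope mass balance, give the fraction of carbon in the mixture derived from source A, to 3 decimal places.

δ_A = (0.0107629/0.0111800 − 1)×1000 = (0.962692 − 1)×1000 = -37.308 per mil
δ_B = (0.0104543/0.0111800 − 1)×1000 = (0.935089 − 1)×1000 = -64.911 per mil
f_A = (δ_mix − δ_B)/(δ_A − δ_B) = (-53.2 − (-64.911))/(-37.308 − (-64.911))
f_A = 11.711 / 27.603 = 0.4243

0.424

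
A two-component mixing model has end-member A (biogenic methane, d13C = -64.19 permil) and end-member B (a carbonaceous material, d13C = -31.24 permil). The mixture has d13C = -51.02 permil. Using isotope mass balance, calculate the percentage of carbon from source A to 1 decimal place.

δ_mix = f_A·δ_A + (1 − f_A)·δ_B  ⇒  f_A = (δ_mix − δ_B)/(δ_A − δ_B)
f_A = (-51.02 − (-31.24)) / (-64.19 − (-31.24))
f_A = -19.78 / -32.95 = 0.6003

60.0%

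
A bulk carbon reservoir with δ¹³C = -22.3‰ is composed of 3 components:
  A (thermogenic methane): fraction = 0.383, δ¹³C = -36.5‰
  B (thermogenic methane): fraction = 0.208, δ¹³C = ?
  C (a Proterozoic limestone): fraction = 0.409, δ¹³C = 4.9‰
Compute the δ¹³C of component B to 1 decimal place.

Isotope mass balance: δ_bulk = Σ fᵢ·δᵢ.
-22.3 = 0.383×(-36.5) + 0.208×δ_B + 0.409×(4.9)
0.208·δ_B = -22.3 − (-11.975) = -10.325
δ_B = -10.325 / 0.208 = -49.64‰

-49.6‰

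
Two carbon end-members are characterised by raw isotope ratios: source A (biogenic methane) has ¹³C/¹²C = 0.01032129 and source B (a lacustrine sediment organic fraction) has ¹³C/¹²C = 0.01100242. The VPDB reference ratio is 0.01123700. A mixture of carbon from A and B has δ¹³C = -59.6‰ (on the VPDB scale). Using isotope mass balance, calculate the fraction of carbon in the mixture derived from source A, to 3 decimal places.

δ_A = (0.01032129/0.01123700 − 1)×1000 = (0.918509 − 1)×1000 = -81.491‰
δ_B = (0.01100242/0.01123700 − 1)×1000 = (0.979124 − 1)×1000 = -20.876‰
f_A = (δ_mix − δ_B)/(δ_A − δ_B) = (-59.6 − (-20.876))/(-81.491 − (-20.876))
f_A = -38.724 / -60.615 = 0.6389

0.639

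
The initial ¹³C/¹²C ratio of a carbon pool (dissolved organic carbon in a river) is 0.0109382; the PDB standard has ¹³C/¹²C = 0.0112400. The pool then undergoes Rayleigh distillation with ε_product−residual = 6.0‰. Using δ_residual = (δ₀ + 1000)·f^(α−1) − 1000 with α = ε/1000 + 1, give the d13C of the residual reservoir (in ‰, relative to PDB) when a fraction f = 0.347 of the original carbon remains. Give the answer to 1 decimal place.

-33.0‰

δ₀ = (0.0109382/0.0112400 − 1)×1000 = (0.973149 − 1)×1000 = -26.851‰
α − 1 = ε/1000 = 0.0060
f^(α−1) = 0.347^(0.0060) = 0.993670
δ_res = (-26.851 + 1000) × 0.993670 − 1000 = 966.989 − 1000 = -33.01‰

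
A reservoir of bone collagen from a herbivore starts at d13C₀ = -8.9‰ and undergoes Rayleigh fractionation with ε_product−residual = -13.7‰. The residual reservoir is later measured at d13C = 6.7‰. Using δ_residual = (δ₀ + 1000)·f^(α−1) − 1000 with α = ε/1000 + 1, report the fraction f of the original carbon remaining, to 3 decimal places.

0.320

α − 1 = ε/1000 = -0.0137
(δ_res + 1000)/(δ₀ + 1000) = (6.7 + 1000)/(-8.9 + 1000) = 1006.7/991.1 = 1.015740
f = 1.015740^(1/-0.0137) = exp(ln(1.015740)/-0.0137) = exp(0.01562/-0.0137)
f = exp(-1.1400) = 0.3198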